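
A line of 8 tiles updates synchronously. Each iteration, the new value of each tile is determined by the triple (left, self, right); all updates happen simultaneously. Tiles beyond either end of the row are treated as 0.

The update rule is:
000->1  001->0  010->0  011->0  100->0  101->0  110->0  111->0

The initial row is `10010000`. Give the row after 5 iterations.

iteration 1: 00000111
iteration 2: 11110000
iteration 3: 00000111  (repeats iteration 1; period 2)
iteration 5: 00000111

00000111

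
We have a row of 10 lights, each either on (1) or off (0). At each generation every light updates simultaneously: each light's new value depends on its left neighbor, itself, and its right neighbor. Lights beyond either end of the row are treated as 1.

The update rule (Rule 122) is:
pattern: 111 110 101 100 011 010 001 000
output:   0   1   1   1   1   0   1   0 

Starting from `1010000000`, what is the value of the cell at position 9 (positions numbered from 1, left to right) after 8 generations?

0

1101000001
0110100011
1111010110
0001101111
1011111000
1110001101
0011011111
1111110000
position 9 holds 0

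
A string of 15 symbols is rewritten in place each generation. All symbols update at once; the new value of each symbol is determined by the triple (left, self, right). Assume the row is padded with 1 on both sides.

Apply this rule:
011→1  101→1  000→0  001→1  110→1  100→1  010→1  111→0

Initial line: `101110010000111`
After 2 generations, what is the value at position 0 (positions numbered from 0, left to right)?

0

111011111001100
001110001111111
position 0 holds 0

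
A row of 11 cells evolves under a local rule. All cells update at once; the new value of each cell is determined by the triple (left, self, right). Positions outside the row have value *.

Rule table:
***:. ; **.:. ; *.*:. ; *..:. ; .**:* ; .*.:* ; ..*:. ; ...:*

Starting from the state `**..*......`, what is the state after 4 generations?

.*..*.*.*..

generation 1: ....*.****.
generation 2: .**.*.*....
generation 3: .*..*.*.**.
generation 4: .*..*.*.*..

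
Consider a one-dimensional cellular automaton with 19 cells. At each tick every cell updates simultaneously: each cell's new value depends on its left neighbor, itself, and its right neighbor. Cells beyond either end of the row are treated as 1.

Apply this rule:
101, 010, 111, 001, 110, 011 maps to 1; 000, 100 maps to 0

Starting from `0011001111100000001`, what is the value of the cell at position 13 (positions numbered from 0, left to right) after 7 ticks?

tick 1: 0111011111100000011
tick 2: 1111111111100000111
tick 3: 1111111111100001111
tick 4: 1111111111100011111
tick 5: 1111111111100111111
tick 6: 1111111111101111111
tick 7: 1111111111111111111
position 13 holds 1

1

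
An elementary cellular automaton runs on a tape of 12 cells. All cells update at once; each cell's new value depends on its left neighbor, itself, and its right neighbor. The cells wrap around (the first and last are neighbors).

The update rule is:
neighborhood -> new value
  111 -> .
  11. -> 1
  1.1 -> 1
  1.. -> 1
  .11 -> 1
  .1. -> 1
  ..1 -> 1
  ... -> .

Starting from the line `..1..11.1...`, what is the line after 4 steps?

..11...11...

.111111111..
11.......11.
111.....1111
..11...11...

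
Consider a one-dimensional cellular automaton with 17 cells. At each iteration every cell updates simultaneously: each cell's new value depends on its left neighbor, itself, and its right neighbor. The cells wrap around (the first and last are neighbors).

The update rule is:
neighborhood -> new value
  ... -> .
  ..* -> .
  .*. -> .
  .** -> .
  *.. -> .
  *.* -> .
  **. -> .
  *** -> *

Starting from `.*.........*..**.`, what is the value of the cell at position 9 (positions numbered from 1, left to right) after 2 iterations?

iteration 1: .................
iteration 2: .................
position 9 holds .

.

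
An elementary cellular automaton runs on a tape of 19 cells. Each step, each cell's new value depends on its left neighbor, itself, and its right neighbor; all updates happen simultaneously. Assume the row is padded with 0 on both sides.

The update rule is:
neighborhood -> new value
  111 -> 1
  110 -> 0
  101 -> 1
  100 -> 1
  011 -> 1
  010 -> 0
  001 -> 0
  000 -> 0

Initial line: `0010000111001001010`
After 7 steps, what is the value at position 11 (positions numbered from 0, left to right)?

0

0001000110100100101
0000100101010010010
0000010010101001001
0000001001010100100
0000000100101010010
0000000010010101001
0000000001001010100
position 11 holds 0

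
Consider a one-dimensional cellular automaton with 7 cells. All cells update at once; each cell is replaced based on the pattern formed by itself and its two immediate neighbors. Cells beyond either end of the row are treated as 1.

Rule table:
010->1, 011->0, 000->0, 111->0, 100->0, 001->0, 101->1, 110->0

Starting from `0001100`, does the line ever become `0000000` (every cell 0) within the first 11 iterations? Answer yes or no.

yes

iteration 1: 0000000
all cells are 0 at iteration 1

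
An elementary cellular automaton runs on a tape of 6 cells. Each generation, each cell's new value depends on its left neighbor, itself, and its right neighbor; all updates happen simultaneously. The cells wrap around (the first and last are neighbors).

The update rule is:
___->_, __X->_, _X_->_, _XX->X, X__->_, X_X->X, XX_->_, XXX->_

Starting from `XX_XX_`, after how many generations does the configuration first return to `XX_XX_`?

3

X_XX_X
_XX_XX
XX_XX_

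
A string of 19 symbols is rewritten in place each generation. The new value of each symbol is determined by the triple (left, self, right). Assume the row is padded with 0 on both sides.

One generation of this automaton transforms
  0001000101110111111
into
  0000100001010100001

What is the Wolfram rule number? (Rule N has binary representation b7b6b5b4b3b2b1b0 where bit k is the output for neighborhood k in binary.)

position 10: 111 → 0  (bit 7 = 0)
position 11: 110 → 1  (bit 6 = 1)
position 8: 101 → 0  (bit 5 = 0)
position 4: 100 → 1  (bit 4 = 1)
position 9: 011 → 1  (bit 3 = 1)
position 3: 010 → 0  (bit 2 = 0)
position 2: 001 → 0  (bit 1 = 0)
position 0: 000 → 0  (bit 0 = 0)
bits b7..b0 = 01011000 = 88

88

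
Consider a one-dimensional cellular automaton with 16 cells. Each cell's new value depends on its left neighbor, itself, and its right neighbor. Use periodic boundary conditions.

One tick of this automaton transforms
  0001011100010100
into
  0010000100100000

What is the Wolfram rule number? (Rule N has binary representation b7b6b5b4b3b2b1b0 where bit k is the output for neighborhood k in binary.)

position 6: 111 → 0  (bit 7 = 0)
position 7: 110 → 1  (bit 6 = 1)
position 4: 101 → 0  (bit 5 = 0)
position 8: 100 → 0  (bit 4 = 0)
position 5: 011 → 0  (bit 3 = 0)
position 3: 010 → 0  (bit 2 = 0)
position 2: 001 → 1  (bit 1 = 1)
position 0: 000 → 0  (bit 0 = 0)
bits b7..b0 = 01000010 = 66

66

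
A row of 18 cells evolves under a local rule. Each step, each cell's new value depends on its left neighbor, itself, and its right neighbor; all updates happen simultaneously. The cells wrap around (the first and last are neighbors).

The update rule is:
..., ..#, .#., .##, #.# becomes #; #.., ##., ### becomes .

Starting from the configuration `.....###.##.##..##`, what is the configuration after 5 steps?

.##..####..##..##.

.#####..##.##..##.
##.....##.##..##..
#..#####.##..##..#
..##....##..##..##
.##..####..##..##.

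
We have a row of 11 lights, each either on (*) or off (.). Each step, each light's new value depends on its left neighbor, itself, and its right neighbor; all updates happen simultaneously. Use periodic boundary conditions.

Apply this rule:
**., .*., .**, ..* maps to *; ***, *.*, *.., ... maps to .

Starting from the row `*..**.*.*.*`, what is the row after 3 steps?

*.***.*.*.*
*.*.*.*.*.*
*.*.*.*.*.*

*.*.*.*.*.*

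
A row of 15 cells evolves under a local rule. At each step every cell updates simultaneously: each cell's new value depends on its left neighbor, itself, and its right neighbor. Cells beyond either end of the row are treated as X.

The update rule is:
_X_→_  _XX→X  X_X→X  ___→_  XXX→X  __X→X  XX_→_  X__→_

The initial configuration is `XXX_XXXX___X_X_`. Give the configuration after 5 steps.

step 1: XX_XXXX___X_X_X
step 2: X_XXXX___X_X_XX
step 3: _XXXX___X_X_XXX
step 4: XXXX___X_X_XXXX
step 5: XXX___X_X_XXXXX

XXX___X_X_XXXXX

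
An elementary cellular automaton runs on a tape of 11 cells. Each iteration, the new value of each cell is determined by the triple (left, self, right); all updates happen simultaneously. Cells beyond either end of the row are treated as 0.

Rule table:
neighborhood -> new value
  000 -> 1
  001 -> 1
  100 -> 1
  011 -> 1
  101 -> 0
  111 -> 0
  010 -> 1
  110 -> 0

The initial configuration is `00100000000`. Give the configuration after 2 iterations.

11111111111
10000000000

10000000000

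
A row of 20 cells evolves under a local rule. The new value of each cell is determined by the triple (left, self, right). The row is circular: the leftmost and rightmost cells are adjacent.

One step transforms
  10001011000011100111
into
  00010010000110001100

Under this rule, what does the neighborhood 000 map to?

At position 2 the neighborhood is 000; the next row has 0 there.

0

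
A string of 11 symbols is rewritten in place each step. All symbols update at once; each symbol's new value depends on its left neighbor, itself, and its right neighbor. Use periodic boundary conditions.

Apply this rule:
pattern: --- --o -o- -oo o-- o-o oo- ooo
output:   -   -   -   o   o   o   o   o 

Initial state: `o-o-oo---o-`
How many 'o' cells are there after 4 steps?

9

-o-oooo---o
o-oooooo---
-oooooooo--
-ooooooooo-
count of o: 9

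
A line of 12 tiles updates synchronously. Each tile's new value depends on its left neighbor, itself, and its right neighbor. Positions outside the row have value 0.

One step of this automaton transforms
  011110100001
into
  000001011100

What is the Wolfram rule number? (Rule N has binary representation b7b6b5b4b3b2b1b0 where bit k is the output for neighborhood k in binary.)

position 2: 111 → 0  (bit 7 = 0)
position 4: 110 → 0  (bit 6 = 0)
position 5: 101 → 1  (bit 5 = 1)
position 7: 100 → 1  (bit 4 = 1)
position 1: 011 → 0  (bit 3 = 0)
position 6: 010 → 0  (bit 2 = 0)
position 0: 001 → 0  (bit 1 = 0)
position 8: 000 → 1  (bit 0 = 1)
bits b7..b0 = 00110001 = 49

49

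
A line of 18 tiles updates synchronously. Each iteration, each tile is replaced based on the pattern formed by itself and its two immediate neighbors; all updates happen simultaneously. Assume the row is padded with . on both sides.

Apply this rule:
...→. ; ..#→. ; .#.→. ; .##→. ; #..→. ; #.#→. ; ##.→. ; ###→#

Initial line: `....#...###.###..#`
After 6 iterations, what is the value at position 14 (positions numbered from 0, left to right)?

.........#...#....
..................
..................  (fixed point — unchanged through iteration 6)
position 14 holds .

.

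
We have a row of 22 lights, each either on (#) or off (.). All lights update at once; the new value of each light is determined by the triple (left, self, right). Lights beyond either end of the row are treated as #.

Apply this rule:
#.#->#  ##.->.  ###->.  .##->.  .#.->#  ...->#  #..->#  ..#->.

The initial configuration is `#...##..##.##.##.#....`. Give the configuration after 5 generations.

....#...#..#..#####.##

.##...#...#..#..#####.
#..##.###.##.##......#
.#...#...#..#..#####..
####.###.##.##......#.
....#...#..#..#####.##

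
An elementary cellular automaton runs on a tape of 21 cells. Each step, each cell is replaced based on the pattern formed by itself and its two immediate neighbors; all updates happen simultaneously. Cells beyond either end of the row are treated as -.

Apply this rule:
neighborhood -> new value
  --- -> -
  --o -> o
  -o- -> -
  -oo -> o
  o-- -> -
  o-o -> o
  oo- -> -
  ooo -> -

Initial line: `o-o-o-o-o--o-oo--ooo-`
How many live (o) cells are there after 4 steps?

8

-o-o-o-o--o-oo--oo---
o-o-o-o--o-oo--oo----
-o-o-o--o-oo--oo-----
o-o-o--o-oo--oo------
count of o: 8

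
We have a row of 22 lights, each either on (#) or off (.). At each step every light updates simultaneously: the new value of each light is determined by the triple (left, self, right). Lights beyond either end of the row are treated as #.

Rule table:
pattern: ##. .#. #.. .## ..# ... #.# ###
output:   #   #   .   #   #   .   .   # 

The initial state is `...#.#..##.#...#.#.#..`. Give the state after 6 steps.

step 1: ..##.#.###.#..##.#.#.#
step 2: .###.#.###.#.###.#.#.#
step 3: .###.#.###.#.###.#.#.#  (fixed point — unchanged through step 6)

.###.#.###.#.###.#.#.#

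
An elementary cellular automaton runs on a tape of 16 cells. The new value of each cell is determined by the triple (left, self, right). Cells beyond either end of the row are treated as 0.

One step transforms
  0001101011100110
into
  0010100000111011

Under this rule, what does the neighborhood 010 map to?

0

At position 6 the neighborhood is 010; the next row has 0 there.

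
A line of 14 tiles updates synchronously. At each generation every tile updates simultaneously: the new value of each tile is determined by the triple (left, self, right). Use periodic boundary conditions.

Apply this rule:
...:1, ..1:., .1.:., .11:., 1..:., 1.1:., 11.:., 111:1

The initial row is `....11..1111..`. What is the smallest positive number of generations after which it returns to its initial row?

14

111......11..1
11..1111......
.....11..1111.
1111......11..
.11..1111.....
......11..1111
.1111......11.
..11..1111....
1......11..111
..1111......11
...11..1111...
11......11..11
1..1111......1
....11..1111..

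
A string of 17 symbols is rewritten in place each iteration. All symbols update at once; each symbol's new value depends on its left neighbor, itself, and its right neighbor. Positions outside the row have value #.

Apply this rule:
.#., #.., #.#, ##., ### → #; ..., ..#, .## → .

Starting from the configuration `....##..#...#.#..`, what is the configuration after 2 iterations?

##....##.##..####

#....##.##..####.
##....##.##..####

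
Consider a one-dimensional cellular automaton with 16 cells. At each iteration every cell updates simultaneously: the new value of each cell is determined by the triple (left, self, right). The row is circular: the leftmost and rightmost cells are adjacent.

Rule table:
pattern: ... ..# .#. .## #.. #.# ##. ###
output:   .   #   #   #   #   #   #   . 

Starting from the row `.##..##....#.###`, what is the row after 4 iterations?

########..####.#
.......####..###
#.....##..####.#
##...######..###

##...######..###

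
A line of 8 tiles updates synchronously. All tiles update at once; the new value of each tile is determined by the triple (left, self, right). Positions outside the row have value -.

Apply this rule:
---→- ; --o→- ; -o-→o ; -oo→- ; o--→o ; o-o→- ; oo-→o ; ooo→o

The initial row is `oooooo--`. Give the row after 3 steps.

-oooooo-
--oooooo
---ooooo

---ooooo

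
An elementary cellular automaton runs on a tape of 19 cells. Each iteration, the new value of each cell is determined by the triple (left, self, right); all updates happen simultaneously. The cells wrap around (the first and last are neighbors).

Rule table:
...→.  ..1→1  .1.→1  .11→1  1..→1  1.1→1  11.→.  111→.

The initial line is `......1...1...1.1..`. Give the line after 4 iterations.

.111.11..11..11111.

iteration 1: .....111.111.11111.
iteration 2: ....11..11..11....1
iteration 3: 1..11.111.111.1..11
iteration 4: .111.11..11..11111.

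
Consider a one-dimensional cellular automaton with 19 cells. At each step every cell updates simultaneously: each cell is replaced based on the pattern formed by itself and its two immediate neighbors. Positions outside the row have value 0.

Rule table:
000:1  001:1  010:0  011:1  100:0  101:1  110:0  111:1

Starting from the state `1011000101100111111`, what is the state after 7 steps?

1011001111110010010

0110011011001111110
1100110110011111100
1001101100111111001
0011011001111110010
1110110011111100100
1101100111111001001
1011001111110010010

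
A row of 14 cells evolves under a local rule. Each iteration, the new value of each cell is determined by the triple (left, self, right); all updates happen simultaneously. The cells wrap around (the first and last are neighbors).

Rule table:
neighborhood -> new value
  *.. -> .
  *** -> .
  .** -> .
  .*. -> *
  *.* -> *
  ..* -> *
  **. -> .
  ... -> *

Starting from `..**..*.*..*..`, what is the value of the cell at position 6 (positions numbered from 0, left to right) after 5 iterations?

**...****.**.*
...**....*..*.
***...****.**.
....**....*..*
.***...****.**
position 6 holds .

.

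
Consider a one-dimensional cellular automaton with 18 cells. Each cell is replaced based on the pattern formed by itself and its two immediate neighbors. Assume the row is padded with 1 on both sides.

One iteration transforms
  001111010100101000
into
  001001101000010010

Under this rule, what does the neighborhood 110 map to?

1

At position 5 the neighborhood is 110; the next row has 1 there.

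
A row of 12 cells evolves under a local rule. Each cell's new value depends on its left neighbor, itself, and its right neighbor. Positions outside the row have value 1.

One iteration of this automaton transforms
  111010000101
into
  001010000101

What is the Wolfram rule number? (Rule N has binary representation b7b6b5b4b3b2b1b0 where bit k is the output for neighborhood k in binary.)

76

position 0: 111 → 0  (bit 7 = 0)
position 2: 110 → 1  (bit 6 = 1)
position 3: 101 → 0  (bit 5 = 0)
position 5: 100 → 0  (bit 4 = 0)
position 11: 011 → 1  (bit 3 = 1)
position 4: 010 → 1  (bit 2 = 1)
position 8: 001 → 0  (bit 1 = 0)
position 6: 000 → 0  (bit 0 = 0)
bits b7..b0 = 01001100 = 76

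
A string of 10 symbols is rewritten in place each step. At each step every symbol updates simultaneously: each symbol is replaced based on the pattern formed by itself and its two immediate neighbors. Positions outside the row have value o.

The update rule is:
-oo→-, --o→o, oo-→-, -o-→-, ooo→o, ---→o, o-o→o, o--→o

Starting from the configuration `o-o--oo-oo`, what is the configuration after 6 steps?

o-o--oo-o-

-o-oo--o-o
o-o--oo-o-
-o-oo--o-o  (repeats step 1; period 2)
step 6: o-o--oo-o-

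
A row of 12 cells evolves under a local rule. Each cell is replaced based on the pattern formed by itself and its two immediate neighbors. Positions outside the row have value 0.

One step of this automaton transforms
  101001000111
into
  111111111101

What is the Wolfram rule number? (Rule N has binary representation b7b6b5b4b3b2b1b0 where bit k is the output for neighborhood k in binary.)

position 10: 111 → 0  (bit 7 = 0)
position 11: 110 → 1  (bit 6 = 1)
position 1: 101 → 1  (bit 5 = 1)
position 3: 100 → 1  (bit 4 = 1)
position 9: 011 → 1  (bit 3 = 1)
position 0: 010 → 1  (bit 2 = 1)
position 4: 001 → 1  (bit 1 = 1)
position 7: 000 → 1  (bit 0 = 1)
bits b7..b0 = 01111111 = 127

127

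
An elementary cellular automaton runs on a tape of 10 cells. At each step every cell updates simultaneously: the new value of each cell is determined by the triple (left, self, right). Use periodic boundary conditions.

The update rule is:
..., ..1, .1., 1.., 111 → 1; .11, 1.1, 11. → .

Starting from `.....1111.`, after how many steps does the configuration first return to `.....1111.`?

4

step 1: 11111.11.1
step 2: 1111......
step 3: .11.111111
step 4: .....1111.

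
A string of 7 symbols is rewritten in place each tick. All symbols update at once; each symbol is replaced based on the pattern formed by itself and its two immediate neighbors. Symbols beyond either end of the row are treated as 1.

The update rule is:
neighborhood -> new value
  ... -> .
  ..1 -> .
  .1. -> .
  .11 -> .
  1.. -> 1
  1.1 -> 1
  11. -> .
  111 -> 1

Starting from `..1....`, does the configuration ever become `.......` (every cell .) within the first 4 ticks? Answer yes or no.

1..1...
.1..1..
1.1..1.
.1.1..1
tick 4 is .1.1..1, still not uniform .

no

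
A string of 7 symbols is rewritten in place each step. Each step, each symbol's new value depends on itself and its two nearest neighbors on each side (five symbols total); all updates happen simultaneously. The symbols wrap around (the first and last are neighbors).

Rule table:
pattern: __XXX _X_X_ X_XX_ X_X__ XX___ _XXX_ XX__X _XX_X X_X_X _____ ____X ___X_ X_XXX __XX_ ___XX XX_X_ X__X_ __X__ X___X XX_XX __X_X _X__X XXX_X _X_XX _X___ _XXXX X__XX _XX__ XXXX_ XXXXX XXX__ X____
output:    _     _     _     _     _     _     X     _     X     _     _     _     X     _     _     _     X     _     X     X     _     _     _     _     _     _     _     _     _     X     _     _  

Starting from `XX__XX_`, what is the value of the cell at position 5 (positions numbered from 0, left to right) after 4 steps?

step 1: __X___X
step 2: _X__X__
step 3: ___X__X
step 4: _X___X_
position 5 holds X

X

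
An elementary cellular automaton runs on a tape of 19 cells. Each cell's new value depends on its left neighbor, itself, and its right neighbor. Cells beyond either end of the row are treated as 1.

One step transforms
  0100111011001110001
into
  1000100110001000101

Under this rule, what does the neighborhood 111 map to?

0

At position 5 the neighborhood is 111; the next row has 0 there.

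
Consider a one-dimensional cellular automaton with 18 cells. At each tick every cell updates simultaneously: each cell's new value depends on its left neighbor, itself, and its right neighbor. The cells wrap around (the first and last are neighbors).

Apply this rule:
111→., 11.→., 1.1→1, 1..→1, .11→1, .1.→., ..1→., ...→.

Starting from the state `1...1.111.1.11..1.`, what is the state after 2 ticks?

1.1..1.1..11.1.1..

tick 1: .1...11..1.11.1..1
tick 2: 1.1..1.1..11.1.1..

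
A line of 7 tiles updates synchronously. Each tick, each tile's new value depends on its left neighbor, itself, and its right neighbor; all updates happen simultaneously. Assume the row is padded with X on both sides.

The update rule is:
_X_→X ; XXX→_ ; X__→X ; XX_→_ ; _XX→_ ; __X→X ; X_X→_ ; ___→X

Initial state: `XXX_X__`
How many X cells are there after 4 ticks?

____XXX
XXXX___
____XXX  (repeats tick 1; period 2)
tick 4: XXXX___
count of X: 4

4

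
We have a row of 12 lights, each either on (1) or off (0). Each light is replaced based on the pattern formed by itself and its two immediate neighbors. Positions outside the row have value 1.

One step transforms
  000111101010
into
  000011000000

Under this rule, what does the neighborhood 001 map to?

0

At position 2 the neighborhood is 001; the next row has 0 there.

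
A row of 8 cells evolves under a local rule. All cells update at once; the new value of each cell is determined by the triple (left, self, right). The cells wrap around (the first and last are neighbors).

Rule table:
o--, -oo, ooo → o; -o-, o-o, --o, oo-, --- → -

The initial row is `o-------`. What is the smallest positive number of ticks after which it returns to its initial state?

tick 1: -o------
tick 2: --o-----
tick 3: ---o----
tick 4: ----o---
tick 5: -----o--
tick 6: ------o-
tick 7: -------o
tick 8: o-------

8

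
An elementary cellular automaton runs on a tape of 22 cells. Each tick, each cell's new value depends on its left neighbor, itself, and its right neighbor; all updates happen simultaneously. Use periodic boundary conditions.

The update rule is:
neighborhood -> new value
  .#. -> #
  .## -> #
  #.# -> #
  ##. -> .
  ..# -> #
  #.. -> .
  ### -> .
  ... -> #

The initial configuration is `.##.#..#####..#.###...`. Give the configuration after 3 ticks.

##.##.##.....####...##
..##.##..#####....###.
###.##..##.....####...

###.##..##.....####...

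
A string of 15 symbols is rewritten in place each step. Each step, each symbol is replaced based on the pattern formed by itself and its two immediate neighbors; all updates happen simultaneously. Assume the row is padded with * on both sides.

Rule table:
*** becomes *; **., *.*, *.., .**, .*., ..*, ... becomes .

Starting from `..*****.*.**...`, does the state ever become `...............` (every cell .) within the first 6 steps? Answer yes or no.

yes

...***.........
....*..........
...............
all cells are . at step 3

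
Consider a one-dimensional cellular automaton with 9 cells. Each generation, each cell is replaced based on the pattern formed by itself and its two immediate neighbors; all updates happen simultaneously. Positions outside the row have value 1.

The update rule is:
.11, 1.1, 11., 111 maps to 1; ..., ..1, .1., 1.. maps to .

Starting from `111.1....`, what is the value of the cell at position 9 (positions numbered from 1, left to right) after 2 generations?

.

1111.....
1111.....
position 9 holds .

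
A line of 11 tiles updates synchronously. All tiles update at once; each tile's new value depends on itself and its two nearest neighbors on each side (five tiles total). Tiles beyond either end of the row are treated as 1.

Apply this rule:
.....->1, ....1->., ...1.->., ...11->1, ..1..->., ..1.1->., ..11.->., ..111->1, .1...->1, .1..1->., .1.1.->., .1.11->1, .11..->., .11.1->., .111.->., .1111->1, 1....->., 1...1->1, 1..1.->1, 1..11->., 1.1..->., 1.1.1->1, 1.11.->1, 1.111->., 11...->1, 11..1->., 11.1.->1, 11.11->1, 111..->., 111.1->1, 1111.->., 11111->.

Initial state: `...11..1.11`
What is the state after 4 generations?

.....1....1

111...1.1.1
...11...11.
111..111..1
.....1....1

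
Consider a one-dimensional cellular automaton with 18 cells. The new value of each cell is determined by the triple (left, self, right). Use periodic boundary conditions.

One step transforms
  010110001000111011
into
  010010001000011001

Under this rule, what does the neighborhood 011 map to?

At position 3 the neighborhood is 011; the next row has 0 there.

0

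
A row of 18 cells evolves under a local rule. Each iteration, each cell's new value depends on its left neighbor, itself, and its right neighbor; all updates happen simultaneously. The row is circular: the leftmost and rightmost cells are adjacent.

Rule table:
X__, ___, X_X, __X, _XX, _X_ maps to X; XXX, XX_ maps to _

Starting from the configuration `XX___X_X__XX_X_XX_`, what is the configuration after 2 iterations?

iteration 1: X_XXXXXXXXX_XXXX_X
iteration 2: _XX________XX___XX

_XX________XX___XX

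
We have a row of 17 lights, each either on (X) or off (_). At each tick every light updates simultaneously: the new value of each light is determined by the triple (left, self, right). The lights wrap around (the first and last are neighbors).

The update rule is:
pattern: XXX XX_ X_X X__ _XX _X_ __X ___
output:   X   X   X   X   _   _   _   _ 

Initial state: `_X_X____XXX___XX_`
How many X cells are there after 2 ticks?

7

__X_X____XXX___XX
X__X_X____XXX___X
count of X: 7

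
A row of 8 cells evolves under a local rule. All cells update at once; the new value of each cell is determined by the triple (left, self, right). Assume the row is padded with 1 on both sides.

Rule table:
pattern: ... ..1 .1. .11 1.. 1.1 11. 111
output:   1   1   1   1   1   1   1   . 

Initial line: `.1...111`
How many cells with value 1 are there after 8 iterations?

3

iteration 1: 111111..
iteration 2: .....111
iteration 3: 111111..  (repeats iteration 1; period 2)
iteration 8: .....111
count of 1: 3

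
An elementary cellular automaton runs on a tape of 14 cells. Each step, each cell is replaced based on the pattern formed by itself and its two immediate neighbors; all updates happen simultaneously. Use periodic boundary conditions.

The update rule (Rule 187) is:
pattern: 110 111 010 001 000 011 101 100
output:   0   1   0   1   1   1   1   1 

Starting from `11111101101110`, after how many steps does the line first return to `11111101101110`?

11111011011101
11110110111011
11101101110111
11011011101111
10110111011111
01101110111111
11011101111110
10111011111101
01110111111011
11101111110110
11011111101101
10111111011011
01111110110111
11111101101110

14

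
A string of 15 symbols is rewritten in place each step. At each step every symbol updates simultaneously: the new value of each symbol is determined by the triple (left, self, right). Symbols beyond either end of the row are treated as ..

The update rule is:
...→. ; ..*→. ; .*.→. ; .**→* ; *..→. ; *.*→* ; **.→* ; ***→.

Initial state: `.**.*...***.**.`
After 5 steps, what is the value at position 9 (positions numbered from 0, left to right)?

*

.***....*.****.
.*.*.....**..*.
..*......**....
.........**....
.........**....
position 9 holds *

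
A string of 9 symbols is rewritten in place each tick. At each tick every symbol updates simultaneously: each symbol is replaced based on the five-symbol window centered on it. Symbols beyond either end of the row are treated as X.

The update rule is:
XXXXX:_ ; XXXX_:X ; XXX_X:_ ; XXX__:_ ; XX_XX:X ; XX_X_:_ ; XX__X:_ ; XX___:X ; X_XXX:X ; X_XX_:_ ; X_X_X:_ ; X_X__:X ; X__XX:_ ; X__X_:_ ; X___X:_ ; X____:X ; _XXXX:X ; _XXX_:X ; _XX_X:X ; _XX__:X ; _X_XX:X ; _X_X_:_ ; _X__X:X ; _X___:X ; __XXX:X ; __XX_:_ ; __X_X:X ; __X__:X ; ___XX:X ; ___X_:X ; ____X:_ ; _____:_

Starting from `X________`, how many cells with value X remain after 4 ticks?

7

_XX_____X
X_XXX__XX
_XXX___XX
XXX_X_XXX
count of X: 7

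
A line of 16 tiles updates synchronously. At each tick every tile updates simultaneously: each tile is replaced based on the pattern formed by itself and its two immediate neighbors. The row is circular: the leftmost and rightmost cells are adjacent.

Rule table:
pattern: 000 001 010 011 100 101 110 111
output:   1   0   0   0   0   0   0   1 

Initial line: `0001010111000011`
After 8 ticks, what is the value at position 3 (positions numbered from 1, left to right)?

0

tick 1: 0100000010011000
tick 2: 0001111000000011
tick 3: 0100110011111000
tick 4: 0000000001110011
tick 5: 0111111100100000
tick 6: 0011111000001111
tick 7: 0001110011100110
tick 8: 1100100001000000
position 3 holds 0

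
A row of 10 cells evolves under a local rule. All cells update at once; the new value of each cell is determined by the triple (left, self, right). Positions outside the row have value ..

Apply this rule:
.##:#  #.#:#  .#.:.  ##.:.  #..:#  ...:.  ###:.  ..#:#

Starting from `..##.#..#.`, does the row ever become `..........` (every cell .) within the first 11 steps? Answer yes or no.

no

step 1: .##.#.##.#
step 2: ##.#.##.#.
step 3: #.#.##.#.#
step 4: .#.##.#.#.
step 5: #.##.#.#.#
step 6: .##.#.#.#.
step 7: ##.#.#.#.#
step 8: #.#.#.#.#.
step 9: .#.#.#.#.#
step 10: #.#.#.#.#.  (repeats step 8; period 2)
step 11: .#.#.#.#.#
step 11 is .#.#.#.#.#, still not uniform .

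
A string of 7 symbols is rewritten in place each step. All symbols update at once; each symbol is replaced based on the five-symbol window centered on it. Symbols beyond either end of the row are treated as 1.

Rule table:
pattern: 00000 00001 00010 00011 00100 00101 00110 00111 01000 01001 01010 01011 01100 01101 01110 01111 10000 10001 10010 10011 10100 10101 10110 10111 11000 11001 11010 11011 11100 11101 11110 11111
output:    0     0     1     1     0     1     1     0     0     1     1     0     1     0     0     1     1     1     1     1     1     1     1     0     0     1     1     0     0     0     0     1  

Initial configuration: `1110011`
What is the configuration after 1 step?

1001101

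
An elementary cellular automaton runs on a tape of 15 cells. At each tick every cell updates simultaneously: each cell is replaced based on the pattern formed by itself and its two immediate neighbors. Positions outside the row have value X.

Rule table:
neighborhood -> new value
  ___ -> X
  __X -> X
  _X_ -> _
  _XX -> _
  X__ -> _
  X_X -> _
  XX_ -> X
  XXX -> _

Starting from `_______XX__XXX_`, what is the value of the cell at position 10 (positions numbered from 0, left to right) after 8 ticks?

X

_XXXXXX_X_X__X_
______X_____X__
_XXXXX__XXXX__X
_____X_X___X_X_
_XXXX____XX____
____X_XXX_X_XXX
_XXX____X______
___X_XXX__XXXXX
position 10 holds X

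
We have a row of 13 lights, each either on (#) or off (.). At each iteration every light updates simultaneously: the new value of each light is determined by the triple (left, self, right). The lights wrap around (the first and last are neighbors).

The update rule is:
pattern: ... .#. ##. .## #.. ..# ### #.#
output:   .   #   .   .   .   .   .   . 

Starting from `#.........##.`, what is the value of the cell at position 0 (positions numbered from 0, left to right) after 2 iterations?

#

#............
#............
position 0 holds #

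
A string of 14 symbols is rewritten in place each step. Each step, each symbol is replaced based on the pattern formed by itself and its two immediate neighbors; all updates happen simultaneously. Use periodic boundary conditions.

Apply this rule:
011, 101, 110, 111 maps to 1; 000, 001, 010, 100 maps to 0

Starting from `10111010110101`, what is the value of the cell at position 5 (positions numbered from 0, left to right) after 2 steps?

step 1: 11111101111011
step 2: 11111111111111
position 5 holds 1

1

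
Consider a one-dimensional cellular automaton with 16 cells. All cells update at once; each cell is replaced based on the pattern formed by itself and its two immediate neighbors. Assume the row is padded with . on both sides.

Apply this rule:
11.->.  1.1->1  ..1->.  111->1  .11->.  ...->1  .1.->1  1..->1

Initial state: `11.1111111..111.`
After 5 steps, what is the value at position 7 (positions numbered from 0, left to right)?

..1.11111.1..1.1
1.11.111.111.111
11..1.1.1.1.1.1.
..1.111111111111
1.11.1111111111.
position 7 holds 1

1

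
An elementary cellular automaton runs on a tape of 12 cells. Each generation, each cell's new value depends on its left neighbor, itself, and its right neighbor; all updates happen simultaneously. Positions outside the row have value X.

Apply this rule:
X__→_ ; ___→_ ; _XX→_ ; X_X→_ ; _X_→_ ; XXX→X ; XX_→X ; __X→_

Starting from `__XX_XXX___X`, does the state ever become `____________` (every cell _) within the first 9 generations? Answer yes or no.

___X__XX____
_______X____
____________
all cells are _ at generation 3

yes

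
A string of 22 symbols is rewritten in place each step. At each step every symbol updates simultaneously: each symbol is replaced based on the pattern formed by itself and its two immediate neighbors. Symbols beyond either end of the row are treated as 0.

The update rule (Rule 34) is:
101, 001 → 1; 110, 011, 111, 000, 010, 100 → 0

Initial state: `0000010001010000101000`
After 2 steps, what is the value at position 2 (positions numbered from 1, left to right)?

0

0000100010100001010000
0001000101000010100000
position 2 holds 0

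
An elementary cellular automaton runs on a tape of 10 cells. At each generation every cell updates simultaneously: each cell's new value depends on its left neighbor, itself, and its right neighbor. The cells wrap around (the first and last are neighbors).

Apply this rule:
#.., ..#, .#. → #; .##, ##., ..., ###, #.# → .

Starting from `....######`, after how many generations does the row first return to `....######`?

4

#..#......
#####....#
.....#..#.
....######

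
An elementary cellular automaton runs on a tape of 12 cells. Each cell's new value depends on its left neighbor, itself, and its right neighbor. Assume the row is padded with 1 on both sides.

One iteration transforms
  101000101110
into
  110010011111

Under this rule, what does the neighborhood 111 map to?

At position 9 the neighborhood is 111; the next row has 1 there.

1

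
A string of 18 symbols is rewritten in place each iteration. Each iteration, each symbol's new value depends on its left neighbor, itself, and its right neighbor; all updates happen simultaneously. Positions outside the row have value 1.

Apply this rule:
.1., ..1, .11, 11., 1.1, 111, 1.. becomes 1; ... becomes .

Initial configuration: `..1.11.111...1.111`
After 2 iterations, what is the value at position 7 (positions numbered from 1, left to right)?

1

11111111111.111111
111111111111111111
position 7 holds 1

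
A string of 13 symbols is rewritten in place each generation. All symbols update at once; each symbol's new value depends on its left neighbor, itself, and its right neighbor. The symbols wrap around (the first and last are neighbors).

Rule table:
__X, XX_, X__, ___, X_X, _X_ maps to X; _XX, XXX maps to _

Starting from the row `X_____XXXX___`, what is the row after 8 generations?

XXXXXX___XXXX
_____XXXX____
XXXXX___XXXXX
____XXXX_____
XXXX___XXXXXX
___XXXX______
XXX___XXXXXXX
__XXXX_______

__XXXX_______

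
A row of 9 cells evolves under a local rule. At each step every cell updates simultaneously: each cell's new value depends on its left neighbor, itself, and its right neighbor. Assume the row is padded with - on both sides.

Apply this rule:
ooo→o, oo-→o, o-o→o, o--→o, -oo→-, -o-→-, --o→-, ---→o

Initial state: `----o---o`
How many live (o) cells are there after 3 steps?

5

ooo--oo--
-ooo--ooo
--ooo--oo
count of o: 5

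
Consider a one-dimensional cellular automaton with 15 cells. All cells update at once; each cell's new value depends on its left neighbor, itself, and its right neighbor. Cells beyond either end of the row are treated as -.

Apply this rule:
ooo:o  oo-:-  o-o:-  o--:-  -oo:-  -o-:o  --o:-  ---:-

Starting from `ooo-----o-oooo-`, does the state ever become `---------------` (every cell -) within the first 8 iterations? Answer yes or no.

iteration 1: -o------o--oo--
iteration 2: -o------o------
iteration 3: -o------o------  (fixed point — unchanged through iteration 8)
iteration 8 is -o------o------, still not uniform -

no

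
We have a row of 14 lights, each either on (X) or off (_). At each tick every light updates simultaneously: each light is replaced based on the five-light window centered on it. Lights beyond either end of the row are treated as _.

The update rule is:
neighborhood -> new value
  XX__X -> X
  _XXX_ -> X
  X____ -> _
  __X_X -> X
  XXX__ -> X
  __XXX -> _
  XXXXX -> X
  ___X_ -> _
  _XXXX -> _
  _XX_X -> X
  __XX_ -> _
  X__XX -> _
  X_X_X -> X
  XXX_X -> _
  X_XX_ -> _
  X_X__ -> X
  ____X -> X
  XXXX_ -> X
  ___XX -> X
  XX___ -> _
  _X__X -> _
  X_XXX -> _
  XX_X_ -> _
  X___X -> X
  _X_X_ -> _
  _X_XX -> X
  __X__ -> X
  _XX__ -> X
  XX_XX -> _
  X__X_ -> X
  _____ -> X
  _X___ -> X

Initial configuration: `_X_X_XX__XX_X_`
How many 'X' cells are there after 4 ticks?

_X_XX_XX__X_XX
_XX_X__XXXXX_X
X_X_X____XX__X
X_X_XX_XX_XXXX
count of X: 10

10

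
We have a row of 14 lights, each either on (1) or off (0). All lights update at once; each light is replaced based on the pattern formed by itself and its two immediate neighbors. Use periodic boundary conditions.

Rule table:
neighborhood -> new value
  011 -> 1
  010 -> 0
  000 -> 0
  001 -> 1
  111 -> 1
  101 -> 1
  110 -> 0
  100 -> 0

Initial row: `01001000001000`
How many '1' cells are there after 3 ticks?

3

10010000010000
00100000100001
01000001000010
count of 1: 3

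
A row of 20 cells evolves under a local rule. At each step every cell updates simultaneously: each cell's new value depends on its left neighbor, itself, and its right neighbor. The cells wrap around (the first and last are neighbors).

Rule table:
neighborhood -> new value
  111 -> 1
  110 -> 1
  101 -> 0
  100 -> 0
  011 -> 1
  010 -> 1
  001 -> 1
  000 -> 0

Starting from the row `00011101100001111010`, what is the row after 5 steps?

11111101101111111010

step 1: 00111101100011111010
step 2: 01111101100111111010
step 3: 11111101101111111010
step 4: 11111101101111111010  (fixed point — unchanged through step 5)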